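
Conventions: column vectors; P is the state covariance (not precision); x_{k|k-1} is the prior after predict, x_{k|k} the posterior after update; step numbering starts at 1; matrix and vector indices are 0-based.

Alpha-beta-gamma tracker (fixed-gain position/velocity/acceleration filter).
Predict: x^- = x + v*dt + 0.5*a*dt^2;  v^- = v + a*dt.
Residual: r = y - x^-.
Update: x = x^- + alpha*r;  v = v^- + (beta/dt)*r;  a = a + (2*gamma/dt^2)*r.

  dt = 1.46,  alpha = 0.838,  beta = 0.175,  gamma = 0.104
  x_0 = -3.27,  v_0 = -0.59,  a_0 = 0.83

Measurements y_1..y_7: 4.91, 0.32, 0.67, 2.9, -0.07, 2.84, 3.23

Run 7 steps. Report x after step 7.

x_post = 3.1812

step 1: x_pred=-3.2468  r=8.1568  x^+=3.5886  v^+=1.5995  a^+=1.6259
step 2: x_pred=7.6568  r=-7.3368  x^+=1.5086  v^+=3.0940  a^+=0.9100
step 3: x_pred=6.9956  r=-6.3256  x^+=1.6948  v^+=3.6644  a^+=0.2928
step 4: x_pred=7.3568  r=-4.4568  x^+=3.6220  v^+=3.5576  a^+=-0.1421
step 5: x_pred=8.6646  r=-8.7346  x^+=1.3450  v^+=2.3031  a^+=-0.9944
step 6: x_pred=3.6477  r=-0.8077  x^+=2.9709  v^+=0.7544  a^+=-1.0733
step 7: x_pred=2.9285  r=0.3015  x^+=3.1812  v^+=-0.7764  a^+=-1.0438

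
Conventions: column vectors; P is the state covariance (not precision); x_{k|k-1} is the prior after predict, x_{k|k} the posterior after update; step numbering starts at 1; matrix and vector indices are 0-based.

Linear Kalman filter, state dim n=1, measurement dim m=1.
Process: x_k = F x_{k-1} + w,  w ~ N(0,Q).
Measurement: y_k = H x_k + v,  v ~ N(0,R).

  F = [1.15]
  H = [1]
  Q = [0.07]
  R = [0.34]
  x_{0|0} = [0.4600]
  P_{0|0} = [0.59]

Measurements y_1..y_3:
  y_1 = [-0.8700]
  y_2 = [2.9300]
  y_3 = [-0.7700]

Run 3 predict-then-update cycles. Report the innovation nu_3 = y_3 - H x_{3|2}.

step 1: x^-=[0.5290]  P^-=[0.8503]  S=[1.1903]  K=[0.7144]  nu=[-1.3990]  x^+=[-0.4704]  P^+=[0.2429]
step 2: x^-=[-0.5409]  P^-=[0.3912]  S=[0.7312]  K=[0.5350]  nu=[3.4709]  x^+=[1.3161]  P^+=[0.1819]
step 3: x^-=[1.5135]  P^-=[0.3106]  S=[0.6506]  K=[0.4774]  nu=[-2.2835]  x^+=[0.4234]  P^+=[0.1623]

innov = [-2.2835]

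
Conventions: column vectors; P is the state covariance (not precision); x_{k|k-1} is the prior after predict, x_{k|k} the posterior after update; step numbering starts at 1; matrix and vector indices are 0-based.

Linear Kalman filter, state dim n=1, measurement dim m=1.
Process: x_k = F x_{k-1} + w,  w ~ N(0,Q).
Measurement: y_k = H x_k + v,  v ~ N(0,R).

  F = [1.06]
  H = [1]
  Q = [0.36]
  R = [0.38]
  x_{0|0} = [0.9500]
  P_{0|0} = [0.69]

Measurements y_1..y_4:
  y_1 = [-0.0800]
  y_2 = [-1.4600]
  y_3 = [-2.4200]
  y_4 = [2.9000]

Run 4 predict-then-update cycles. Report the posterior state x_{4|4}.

step 1: x^-=[1.0070]  P^-=[1.1353]  S=[1.5153]  K=[0.7492]  nu=[-1.0870]  x^+=[0.1926]  P^+=[0.2847]
step 2: x^-=[0.2042]  P^-=[0.6799]  S=[1.0599]  K=[0.6415]  nu=[-1.6642]  x^+=[-0.8634]  P^+=[0.2438]
step 3: x^-=[-0.9152]  P^-=[0.6339]  S=[1.0139]  K=[0.6252]  nu=[-1.5048]  x^+=[-1.8560]  P^+=[0.2376]
step 4: x^-=[-1.9674]  P^-=[0.6269]  S=[1.0069]  K=[0.6226]  nu=[4.8674]  x^+=[1.0632]  P^+=[0.2366]

x_post = [1.0632]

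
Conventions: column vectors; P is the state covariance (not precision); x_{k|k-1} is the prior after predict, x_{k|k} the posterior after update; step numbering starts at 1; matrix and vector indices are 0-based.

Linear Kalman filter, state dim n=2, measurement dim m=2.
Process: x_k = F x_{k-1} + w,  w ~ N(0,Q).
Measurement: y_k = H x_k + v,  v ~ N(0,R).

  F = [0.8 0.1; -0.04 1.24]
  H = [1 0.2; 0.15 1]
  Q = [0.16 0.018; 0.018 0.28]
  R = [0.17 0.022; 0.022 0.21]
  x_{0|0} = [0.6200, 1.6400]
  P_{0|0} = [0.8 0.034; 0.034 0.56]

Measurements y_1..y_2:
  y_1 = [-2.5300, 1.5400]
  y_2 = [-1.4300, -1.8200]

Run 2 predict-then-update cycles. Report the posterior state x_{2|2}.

step 1: x^-=[0.6600, 2.0088]  P^-=[0.6830 0.0954; 0.0954 1.1390]  S=[0.9368 0.4505; 0.4505 1.3930]  K=[0.8067 -0.1189; -0.0629 0.8483]  nu=[-3.5918, -0.5678]  x^+=[-2.1699, 1.7532]  P^+=[0.1402 -0.0282; -0.0282 0.1810]
step 2: x^-=[-1.5606, 2.2608]  P^-=[0.2470 0.0081; 0.0081 0.5613]  S=[0.4427 0.1796; 0.1796 0.7793]  K=[0.5936 -0.0789; -0.0233 0.7272]  nu=[-0.3216, -3.8467]  x^+=[-1.4478, -0.5291]  P^+=[0.1030 -0.0190; -0.0190 0.1550]

x_post = [-1.4478, -0.5291]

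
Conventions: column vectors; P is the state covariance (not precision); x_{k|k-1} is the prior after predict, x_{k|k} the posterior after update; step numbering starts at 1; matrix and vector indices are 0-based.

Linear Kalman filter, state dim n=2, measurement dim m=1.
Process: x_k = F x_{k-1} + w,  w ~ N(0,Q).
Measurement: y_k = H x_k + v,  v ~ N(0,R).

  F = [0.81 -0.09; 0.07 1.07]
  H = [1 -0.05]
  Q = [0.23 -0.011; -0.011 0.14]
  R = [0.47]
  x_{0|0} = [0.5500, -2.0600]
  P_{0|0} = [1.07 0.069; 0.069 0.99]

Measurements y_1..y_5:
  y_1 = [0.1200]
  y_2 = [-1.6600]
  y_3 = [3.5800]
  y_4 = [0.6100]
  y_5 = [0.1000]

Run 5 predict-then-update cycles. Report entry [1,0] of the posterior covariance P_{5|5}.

step 1: x^-=[0.6309, -2.1657]  P^-=[0.9300 0.0137; 0.0137 1.2890]  S=[1.4018]  K=[0.6629; -0.0362]  nu=[-0.6192]  x^+=[0.2204, -2.1433]  P^+=[0.3139 0.0473; 0.0473 1.2872]
step 2: x^-=[0.3714, -2.2779]  P^-=[0.4395 -0.0764; -0.0764 1.6223]  S=[0.9212]  K=[0.4812; -0.1710]  nu=[-2.1453]  x^+=[-0.6610, -1.9110]  P^+=[0.2262 -0.0006; -0.0006 1.5954]
step 3: x^-=[-0.3634, -2.0910]  P^-=[0.3914 -0.1523; -0.1523 1.9676]  S=[0.8815]  K=[0.4526; -0.2844]  nu=[3.8389]  x^+=[1.3742, -3.1828]  P^+=[0.2108 -0.0389; -0.0389 1.8963]
step 4: x^-=[1.3995, -3.3094]  P^-=[0.3893 -0.2151; -0.2151 2.3063]  S=[0.8866]  K=[0.4513; -0.3727]  nu=[-0.9550]  x^+=[0.9686, -2.9535]  P^+=[0.2088 -0.0660; -0.0660 2.1831]
step 5: x^-=[1.0504, -3.0925]  P^-=[0.3943 -0.2662; -0.2662 2.6306]  S=[0.8975]  K=[0.4542; -0.4431]  nu=[-1.1050]  x^+=[0.5485, -2.6028]  P^+=[0.2092 -0.0856; -0.0856 2.4544]

P_post[1,0] = -0.0856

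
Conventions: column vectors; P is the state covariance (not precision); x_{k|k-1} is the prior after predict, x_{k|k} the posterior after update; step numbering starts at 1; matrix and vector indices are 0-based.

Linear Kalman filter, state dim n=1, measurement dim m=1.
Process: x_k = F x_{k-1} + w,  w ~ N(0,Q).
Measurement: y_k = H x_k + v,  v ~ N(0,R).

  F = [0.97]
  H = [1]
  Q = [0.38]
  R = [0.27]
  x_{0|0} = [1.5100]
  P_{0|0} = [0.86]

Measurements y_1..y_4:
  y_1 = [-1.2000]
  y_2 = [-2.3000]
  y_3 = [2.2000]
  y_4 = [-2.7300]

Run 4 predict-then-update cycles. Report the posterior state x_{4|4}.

x_post = [-1.5417]

step 1: x^-=[1.4647]  P^-=[1.1892]  S=[1.4592]  K=[0.8150]  nu=[-2.6647]  x^+=[-0.7069]  P^+=[0.2200]
step 2: x^-=[-0.6857]  P^-=[0.5870]  S=[0.8570]  K=[0.6850]  nu=[-1.6143]  x^+=[-1.7914]  P^+=[0.1849]
step 3: x^-=[-1.7377]  P^-=[0.5540]  S=[0.8240]  K=[0.6723]  nu=[3.9377]  x^+=[0.9098]  P^+=[0.1815]
step 4: x^-=[0.8825]  P^-=[0.5508]  S=[0.8208]  K=[0.6711]  nu=[-3.6125]  x^+=[-1.5417]  P^+=[0.1812]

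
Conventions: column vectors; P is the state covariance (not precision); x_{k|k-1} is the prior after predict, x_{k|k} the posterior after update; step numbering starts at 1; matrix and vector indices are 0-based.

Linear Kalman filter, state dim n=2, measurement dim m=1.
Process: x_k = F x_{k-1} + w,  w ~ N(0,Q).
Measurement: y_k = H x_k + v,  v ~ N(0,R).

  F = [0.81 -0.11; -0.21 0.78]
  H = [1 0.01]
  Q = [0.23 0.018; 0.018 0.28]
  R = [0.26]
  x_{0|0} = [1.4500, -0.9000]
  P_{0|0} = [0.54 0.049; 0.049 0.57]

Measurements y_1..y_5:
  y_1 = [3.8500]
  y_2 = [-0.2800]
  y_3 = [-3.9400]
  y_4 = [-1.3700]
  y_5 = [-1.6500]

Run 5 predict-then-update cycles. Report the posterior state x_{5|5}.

step 1: x^-=[1.2735, -1.0065]  P^-=[0.5825 -0.0907; -0.0907 0.6345]  S=[0.8407]  K=[0.6917; -0.1003]  nu=[2.5866]  x^+=[3.0627, -1.2659]  P^+=[0.1802 -0.0323; -0.0323 0.6261]
step 2: x^-=[2.6201, -1.6306]  P^-=[0.3616 -0.0875; -0.0875 0.6795]  S=[0.6199]  K=[0.5819; -0.1303]  nu=[-2.8838]  x^+=[0.9421, -1.2549]  P^+=[0.1517 -0.0406; -0.0406 0.6689]
step 3: x^-=[0.9012, -1.1767]  P^-=[0.3448 -0.0918; -0.0918 0.7070]  S=[0.6031]  K=[0.5703; -0.1404]  nu=[-4.8294]  x^+=[-1.8530, -0.4985]  P^+=[0.1487 -0.0435; -0.0435 0.6951]
step 4: x^-=[-1.4461, 0.0003]  P^-=[0.3437 -0.0954; -0.0954 0.7237]  S=[0.6019]  K=[0.5695; -0.1465]  nu=[0.0761]  x^+=[-1.4027, -0.0109]  P^+=[0.1485 -0.0452; -0.0452 0.7108]
step 5: x^-=[-1.1350, 0.2861]  P^-=[0.3441 -0.0978; -0.0978 0.7338]  S=[0.6022]  K=[0.5698; -0.1503]  nu=[-0.5178]  x^+=[-1.4301, 0.3639]  P^+=[0.1486 -0.0463; -0.0463 0.7202]

x_post = [-1.4301, 0.3639]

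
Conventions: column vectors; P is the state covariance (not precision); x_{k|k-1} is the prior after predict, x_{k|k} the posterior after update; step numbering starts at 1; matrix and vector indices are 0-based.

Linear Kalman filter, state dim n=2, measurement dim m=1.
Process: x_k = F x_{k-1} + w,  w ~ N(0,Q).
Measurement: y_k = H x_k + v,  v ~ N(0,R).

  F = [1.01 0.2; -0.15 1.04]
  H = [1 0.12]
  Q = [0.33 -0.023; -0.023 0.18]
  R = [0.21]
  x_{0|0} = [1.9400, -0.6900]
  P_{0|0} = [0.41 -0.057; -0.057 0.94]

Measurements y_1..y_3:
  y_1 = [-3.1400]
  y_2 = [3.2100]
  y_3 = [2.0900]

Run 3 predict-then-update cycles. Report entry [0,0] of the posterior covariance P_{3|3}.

P_post[0,0] = 0.1526

step 1: x^-=[1.8214, -1.0086]  P^-=[0.7628 0.0522; 0.0522 1.2237]  S=[1.0030]  K=[0.7668; 0.1985]  nu=[-4.8404]  x^+=[-1.8902, -1.9694]  P^+=[0.1731 -0.1004; -0.1004 1.1842]
step 2: x^-=[-2.3030, -1.7646]  P^-=[0.5134 0.0946; 0.0946 1.4960]  S=[0.7676]  K=[0.6836; 0.3571]  nu=[5.7247]  x^+=[1.6103, 0.2799]  P^+=[0.1547 -0.0928; -0.0928 1.3981]
step 3: x^-=[1.6823, 0.0496]  P^-=[0.5062 0.1497; 0.1497 1.7247]  S=[0.7770]  K=[0.6746; 0.4590]  nu=[0.4017]  x^+=[1.9534, 0.2340]  P^+=[0.1526 -0.0909; -0.0909 1.5609]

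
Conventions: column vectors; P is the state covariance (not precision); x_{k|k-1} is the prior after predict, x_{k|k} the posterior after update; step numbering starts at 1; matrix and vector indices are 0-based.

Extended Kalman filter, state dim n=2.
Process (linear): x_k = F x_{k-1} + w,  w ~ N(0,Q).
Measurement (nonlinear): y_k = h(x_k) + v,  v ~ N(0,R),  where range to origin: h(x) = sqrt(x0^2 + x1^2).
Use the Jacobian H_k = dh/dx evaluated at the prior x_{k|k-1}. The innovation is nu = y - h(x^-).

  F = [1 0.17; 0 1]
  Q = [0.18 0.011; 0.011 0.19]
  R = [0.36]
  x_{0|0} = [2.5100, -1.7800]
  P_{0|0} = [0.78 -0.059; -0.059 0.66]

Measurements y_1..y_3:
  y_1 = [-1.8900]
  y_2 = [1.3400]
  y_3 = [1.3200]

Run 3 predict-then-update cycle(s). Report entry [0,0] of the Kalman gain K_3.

step 1: x^-=[2.2074, -1.7800]  P^-=[0.9590 0.0642; 0.0642 0.8500]  H_jac=[0.7784 -0.6277]  S=[1.2133]  K=[0.5821; -0.3986]  nu=[-4.7257]  x^+=[-0.5433, 0.1035]  P^+=[0.5479 0.3457; 0.3457 0.6573]
step 2: x^-=[-0.5257, 0.1035]  P^-=[0.8645 0.4684; 0.4684 0.8473]  H_jac=[-0.9812 0.1931]  S=[1.0463]  K=[-0.7242; -0.2829]  nu=[0.8042]  x^+=[-1.1081, -0.1240]  P^+=[0.3157 0.2541; 0.2541 0.7635]
step 3: x^-=[-1.1292, -0.1240]  P^-=[0.6042 0.3949; 0.3949 0.9535]  H_jac=[-0.9940 -0.1092]  S=[1.0540]  K=[-0.6107; -0.4712]  nu=[0.1840]  x^+=[-1.2416, -0.2107]  P^+=[0.2111 0.0916; 0.0916 0.7196]

K[0,0] = -0.6107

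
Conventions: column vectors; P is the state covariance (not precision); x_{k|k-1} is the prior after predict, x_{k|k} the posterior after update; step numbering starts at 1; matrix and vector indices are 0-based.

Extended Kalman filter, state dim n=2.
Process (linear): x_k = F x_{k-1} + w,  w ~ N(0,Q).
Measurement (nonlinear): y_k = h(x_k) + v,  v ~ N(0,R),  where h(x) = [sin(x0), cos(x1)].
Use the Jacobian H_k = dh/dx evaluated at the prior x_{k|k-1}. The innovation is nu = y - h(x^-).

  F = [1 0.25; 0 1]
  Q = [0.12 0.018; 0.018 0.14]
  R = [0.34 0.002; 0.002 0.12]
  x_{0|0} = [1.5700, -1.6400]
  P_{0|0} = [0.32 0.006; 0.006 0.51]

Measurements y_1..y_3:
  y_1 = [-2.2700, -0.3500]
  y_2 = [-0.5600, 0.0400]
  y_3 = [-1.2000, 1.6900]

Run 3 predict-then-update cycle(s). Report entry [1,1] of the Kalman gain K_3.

step 1: x^-=[1.1600, -1.6400]  P^-=[0.4749 0.1515; 0.1515 0.6500]  H_jac=[0.3993 0.0000; 0.0000 0.9976]  S=[0.4157 0.0624; 0.0624 0.7669]  K=[0.4319 0.1620; 0.0189 0.8440]  nu=[-3.1868, -0.2809]  x^+=[-0.2617, -1.9374]  P^+=[0.3685 0.0203; 0.0203 0.1016]
step 2: x^-=[-0.7461, -1.9374]  P^-=[0.5050 0.0637; 0.0637 0.2416]  H_jac=[0.7343 0.0000; 0.0000 0.9336]  S=[0.6123 0.0457; 0.0457 0.3305]  K=[0.5984 0.0973; 0.0258 0.6787]  nu=[0.1188, 0.3984]  x^+=[-0.6363, -1.6639]  P^+=[0.2773 0.0138; 0.0138 0.0873]
step 3: x^-=[-1.0522, -1.6639]  P^-=[0.4097 0.0536; 0.0536 0.2273]  H_jac=[0.4956 0.0000; 0.0000 0.9957]  S=[0.4406 0.0285; 0.0285 0.3453]  K=[0.4532 0.1172; 0.0181 0.6539]  nu=[-0.3315, 1.7830]  x^+=[-0.9934, -0.5041]  P^+=[0.3114 0.0150; 0.0150 0.0788]

K[1,1] = 0.6539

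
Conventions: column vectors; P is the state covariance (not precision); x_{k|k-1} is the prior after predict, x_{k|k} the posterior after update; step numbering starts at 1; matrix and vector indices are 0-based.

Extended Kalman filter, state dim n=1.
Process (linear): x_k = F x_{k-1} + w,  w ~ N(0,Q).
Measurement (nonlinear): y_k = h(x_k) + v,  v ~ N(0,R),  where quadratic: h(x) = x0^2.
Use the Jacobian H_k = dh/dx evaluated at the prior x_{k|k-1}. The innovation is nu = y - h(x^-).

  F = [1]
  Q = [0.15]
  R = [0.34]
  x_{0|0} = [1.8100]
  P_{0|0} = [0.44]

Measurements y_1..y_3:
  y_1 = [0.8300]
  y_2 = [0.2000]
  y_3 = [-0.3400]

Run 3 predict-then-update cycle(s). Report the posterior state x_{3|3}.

step 1: x^-=[1.8100]  P^-=[0.5900]  H_jac=[3.6200]  S=[8.0716]  K=[0.2646]  nu=[-2.4461]  x^+=[1.1627]  P^+=[0.0249]
step 2: x^-=[1.1627]  P^-=[0.1749]  H_jac=[2.3255]  S=[1.2856]  K=[0.3163]  nu=[-1.1520]  x^+=[0.7984]  P^+=[0.0462]
step 3: x^-=[0.7984]  P^-=[0.1962]  H_jac=[1.5968]  S=[0.8404]  K=[0.3729]  nu=[-0.9774]  x^+=[0.4339]  P^+=[0.0794]

x_post = [0.4339]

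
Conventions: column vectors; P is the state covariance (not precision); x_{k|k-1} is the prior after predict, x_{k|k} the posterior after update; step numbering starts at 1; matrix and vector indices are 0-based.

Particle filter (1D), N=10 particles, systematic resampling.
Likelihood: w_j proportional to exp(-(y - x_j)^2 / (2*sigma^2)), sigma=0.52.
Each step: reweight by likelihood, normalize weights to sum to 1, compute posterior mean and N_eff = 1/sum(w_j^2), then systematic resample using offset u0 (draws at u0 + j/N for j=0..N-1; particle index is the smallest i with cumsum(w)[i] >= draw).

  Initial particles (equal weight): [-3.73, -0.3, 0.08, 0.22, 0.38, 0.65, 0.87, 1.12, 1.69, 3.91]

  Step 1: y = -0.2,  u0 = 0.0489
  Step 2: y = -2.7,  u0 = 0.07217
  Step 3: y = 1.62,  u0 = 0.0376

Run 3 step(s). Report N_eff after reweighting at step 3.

N_eff = 10.0000

step 1: w=[0.0000, 0.2781, 0.2451, 0.2045, 0.1521, 0.0745, 0.0341, 0.0113, 0.0004, 0.0000]  mean=0.1303  Neff=4.7806  idx=[1, 1, 1, 2, 2, 3, 3, 4, 4, 5]
step 2: w=[0.3261, 0.3261, 0.3261, 0.0086, 0.0086, 0.0020, 0.0020, 0.0003, 0.0003, 0.0000]  mean=-0.2910  Neff=3.1332  idx=[0, 0, 0, 1, 1, 1, 2, 2, 2, 2]
step 3: w=[0.1000, 0.1000, 0.1000, 0.1000, 0.1000, 0.1000, 0.1000, 0.1000, 0.1000, 0.1000]  mean=-0.3000  Neff=10.0000  idx=[0, 1, 2, 3, 4, 5, 6, 7, 8, 9]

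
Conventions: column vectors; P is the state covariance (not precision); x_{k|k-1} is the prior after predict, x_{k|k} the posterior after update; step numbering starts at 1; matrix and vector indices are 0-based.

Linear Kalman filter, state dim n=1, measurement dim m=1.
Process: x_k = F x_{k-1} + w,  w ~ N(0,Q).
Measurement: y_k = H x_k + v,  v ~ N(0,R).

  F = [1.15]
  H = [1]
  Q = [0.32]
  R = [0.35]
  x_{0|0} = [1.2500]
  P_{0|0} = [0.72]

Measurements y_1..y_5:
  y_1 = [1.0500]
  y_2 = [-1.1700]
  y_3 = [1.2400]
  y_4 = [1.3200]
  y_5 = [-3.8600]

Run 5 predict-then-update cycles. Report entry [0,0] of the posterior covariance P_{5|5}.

P_post[0,0] = 0.2231

step 1: x^-=[1.4375]  P^-=[1.2722]  S=[1.6222]  K=[0.7842]  nu=[-0.3875]  x^+=[1.1336]  P^+=[0.2745]
step 2: x^-=[1.3036]  P^-=[0.6830]  S=[1.0330]  K=[0.6612]  nu=[-2.4736]  x^+=[-0.3319]  P^+=[0.2314]
step 3: x^-=[-0.3817]  P^-=[0.6260]  S=[0.9760]  K=[0.6414]  nu=[1.6217]  x^+=[0.6585]  P^+=[0.2245]
step 4: x^-=[0.7573]  P^-=[0.6169]  S=[0.9669]  K=[0.6380]  nu=[0.5627]  x^+=[1.1163]  P^+=[0.2233]
step 5: x^-=[1.2837]  P^-=[0.6153]  S=[0.9653]  K=[0.6374]  nu=[-5.1437]  x^+=[-1.9950]  P^+=[0.2231]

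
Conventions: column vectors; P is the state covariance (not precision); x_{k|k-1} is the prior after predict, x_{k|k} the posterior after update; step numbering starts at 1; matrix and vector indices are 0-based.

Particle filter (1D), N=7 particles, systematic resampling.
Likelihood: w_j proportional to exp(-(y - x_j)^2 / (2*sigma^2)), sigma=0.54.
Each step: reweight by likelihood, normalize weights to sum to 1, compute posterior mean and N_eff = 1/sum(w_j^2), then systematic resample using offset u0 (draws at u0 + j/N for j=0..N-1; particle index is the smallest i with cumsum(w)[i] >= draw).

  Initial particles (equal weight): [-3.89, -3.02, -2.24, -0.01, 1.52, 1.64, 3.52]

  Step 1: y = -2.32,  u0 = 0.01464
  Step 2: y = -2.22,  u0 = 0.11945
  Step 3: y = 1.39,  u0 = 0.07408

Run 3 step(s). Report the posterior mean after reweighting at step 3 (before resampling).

step 1: w=[0.0102, 0.3007, 0.6891, 0.0001, 0.0000, 0.0000, 0.0000]  mean=-2.4912  Neff=1.7689  idx=[1, 1, 1, 2, 2, 2, 2]
step 2: w=[0.0668, 0.0668, 0.0668, 0.1999, 0.1999, 0.1999, 0.1999]  mean=-2.3962  Neff=5.7719  idx=[1, 3, 4, 4, 5, 6, 6]
step 3: w=[0.0000, 0.1667, 0.1667, 0.1667, 0.1667, 0.1667, 0.1667]  mean=-2.2400  Neff=6.0000  idx=[1, 2, 3, 4, 4, 5, 6]

post_mean = -2.2400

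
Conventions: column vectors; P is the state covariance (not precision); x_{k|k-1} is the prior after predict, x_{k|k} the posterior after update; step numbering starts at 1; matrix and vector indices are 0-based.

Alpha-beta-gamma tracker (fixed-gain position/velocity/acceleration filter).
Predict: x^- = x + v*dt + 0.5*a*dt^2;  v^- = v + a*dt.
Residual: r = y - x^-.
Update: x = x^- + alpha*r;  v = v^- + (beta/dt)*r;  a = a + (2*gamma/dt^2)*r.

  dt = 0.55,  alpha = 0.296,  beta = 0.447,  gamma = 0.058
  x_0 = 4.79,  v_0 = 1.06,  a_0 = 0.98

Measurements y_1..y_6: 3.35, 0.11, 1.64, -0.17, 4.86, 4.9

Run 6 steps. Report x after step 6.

x_post = 1.8167

step 1: x_pred=5.5212  r=-2.1712  x^+=4.8785  v^+=-0.1656  a^+=0.1474
step 2: x_pred=4.8097  r=-4.6997  x^+=3.4186  v^+=-3.9042  a^+=-1.6548
step 3: x_pred=1.0210  r=0.6190  x^+=1.2043  v^+=-4.3113  a^+=-1.4175
step 4: x_pred=-1.3813  r=1.2113  x^+=-1.0228  v^+=-4.1064  a^+=-0.9530
step 5: x_pred=-3.4254  r=8.2854  x^+=-0.9729  v^+=2.1033  a^+=2.2243
step 6: x_pred=0.5203  r=4.3797  x^+=1.8167  v^+=6.8861  a^+=3.9038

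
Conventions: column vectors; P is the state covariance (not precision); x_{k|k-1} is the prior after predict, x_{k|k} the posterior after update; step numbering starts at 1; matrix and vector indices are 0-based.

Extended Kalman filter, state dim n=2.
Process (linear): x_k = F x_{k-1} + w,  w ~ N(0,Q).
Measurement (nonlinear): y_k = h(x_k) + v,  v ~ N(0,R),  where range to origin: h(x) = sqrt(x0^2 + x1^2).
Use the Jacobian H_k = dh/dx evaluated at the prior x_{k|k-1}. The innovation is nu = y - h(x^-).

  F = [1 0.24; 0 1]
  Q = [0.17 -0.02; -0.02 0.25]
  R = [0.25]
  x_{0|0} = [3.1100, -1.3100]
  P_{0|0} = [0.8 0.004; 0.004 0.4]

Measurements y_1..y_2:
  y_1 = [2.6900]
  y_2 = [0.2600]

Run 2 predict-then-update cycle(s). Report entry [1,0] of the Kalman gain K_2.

K[1,0] = -0.1690

step 1: x^-=[2.7956, -1.3100]  P^-=[0.9950 0.0800; 0.0800 0.6500]  H_jac=[0.9055 -0.4243]  S=[1.1214]  K=[0.7732; -0.1814]  nu=[-0.3973]  x^+=[2.4884, -1.2379]  P^+=[0.3246 0.2372; 0.2372 0.6131]
step 2: x^-=[2.1913, -1.2379]  P^-=[0.6438 0.3644; 0.3644 0.8631]  H_jac=[0.8707 -0.4919]  S=[0.6348]  K=[0.6007; -0.1690]  nu=[-2.2568]  x^+=[0.8356, -0.8565]  P^+=[0.4147 0.4288; 0.4288 0.8450]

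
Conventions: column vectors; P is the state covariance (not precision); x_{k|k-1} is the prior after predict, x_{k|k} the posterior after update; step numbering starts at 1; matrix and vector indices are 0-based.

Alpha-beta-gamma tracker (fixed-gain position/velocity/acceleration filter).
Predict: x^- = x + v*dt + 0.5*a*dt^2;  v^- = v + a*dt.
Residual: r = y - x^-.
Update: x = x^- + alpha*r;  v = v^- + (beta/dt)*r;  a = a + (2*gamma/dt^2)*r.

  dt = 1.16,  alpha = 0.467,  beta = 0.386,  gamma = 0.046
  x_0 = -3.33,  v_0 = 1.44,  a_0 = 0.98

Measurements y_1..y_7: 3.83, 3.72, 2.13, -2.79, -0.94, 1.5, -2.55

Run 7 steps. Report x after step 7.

step 1: x_pred=-1.0003  r=4.8303  x^+=1.2555  v^+=4.1841  a^+=1.3102
step 2: x_pred=6.9906  r=-3.2706  x^+=5.4632  v^+=4.6157  a^+=1.0866
step 3: x_pred=11.5485  r=-9.4185  x^+=7.1501  v^+=2.7421  a^+=0.4427
step 4: x_pred=10.6287  r=-13.4187  x^+=4.3622  v^+=-1.2096  a^+=-0.4748
step 5: x_pred=2.6396  r=-3.5796  x^+=0.9679  v^+=-2.9515  a^+=-0.7195
step 6: x_pred=-2.9398  r=4.4398  x^+=-0.8664  v^+=-2.3087  a^+=-0.4160
step 7: x_pred=-3.8244  r=1.2744  x^+=-3.2293  v^+=-2.3671  a^+=-0.3288

x_post = -3.2293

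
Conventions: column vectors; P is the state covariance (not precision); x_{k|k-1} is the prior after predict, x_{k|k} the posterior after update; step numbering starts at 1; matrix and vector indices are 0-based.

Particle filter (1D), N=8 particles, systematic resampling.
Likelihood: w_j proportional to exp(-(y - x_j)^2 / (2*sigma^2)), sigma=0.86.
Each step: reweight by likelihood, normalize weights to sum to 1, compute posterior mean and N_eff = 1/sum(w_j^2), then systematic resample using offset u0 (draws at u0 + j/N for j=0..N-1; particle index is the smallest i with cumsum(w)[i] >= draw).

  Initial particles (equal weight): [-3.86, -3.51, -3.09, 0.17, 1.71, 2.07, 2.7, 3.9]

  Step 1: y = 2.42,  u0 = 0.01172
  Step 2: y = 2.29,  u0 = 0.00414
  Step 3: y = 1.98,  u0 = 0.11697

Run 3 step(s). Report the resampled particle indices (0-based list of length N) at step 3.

step 1: w=[0.0000, 0.0000, 0.0000, 0.0115, 0.2504, 0.3241, 0.3339, 0.0801]  mean=2.3149  Neff=3.4991  idx=[4, 4, 4, 5, 5, 6, 6, 6]
step 2: w=[0.1137, 0.1137, 0.1137, 0.1382, 0.1382, 0.1275, 0.1275, 0.1275]  mean=2.1880  Neff=7.9525  idx=[0, 1, 2, 3, 4, 5, 6, 7]
step 3: w=[0.1368, 0.1368, 0.1368, 0.1429, 0.1429, 0.1012, 0.1012, 0.1012]  mean=2.1136  Neff=7.8274  idx=[0, 1, 2, 3, 4, 5, 6, 7]

resampled_idx = [0, 1, 2, 3, 4, 5, 6, 7]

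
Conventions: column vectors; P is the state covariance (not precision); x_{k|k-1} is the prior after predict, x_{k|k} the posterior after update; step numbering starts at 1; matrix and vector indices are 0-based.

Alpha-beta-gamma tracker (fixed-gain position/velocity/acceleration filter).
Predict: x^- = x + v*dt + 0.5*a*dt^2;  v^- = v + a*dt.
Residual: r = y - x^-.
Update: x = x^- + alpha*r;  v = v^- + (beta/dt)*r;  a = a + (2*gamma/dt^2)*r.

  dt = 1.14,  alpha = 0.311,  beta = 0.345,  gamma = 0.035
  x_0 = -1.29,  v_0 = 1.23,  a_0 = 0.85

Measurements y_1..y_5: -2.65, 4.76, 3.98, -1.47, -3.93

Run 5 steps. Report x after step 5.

step 1: x_pred=0.6645  r=-3.3145  x^+=-0.3663  v^+=1.1959  a^+=0.6715
step 2: x_pred=1.4334  r=3.3266  x^+=2.4680  v^+=2.9681  a^+=0.8507
step 3: x_pred=6.4044  r=-2.4244  x^+=5.6504  v^+=3.2042  a^+=0.7201
step 4: x_pred=9.7711  r=-11.2411  x^+=6.2751  v^+=0.6232  a^+=0.1146
step 5: x_pred=7.0600  r=-10.9900  x^+=3.6421  v^+=-2.5721  a^+=-0.4774

x_post = 3.6421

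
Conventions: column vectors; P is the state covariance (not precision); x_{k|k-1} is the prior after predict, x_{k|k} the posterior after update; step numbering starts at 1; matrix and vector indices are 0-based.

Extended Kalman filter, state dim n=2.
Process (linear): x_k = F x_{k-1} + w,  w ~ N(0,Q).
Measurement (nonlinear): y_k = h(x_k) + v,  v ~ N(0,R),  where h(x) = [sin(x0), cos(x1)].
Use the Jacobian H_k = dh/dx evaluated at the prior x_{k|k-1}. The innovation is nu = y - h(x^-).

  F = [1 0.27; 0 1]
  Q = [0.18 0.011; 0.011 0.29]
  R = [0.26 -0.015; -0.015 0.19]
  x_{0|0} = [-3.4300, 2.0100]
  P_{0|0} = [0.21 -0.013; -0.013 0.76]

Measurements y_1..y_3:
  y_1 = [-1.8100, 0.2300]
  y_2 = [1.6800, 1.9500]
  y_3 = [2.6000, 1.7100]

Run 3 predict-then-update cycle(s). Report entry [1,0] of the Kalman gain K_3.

step 1: x^-=[-2.8873, 2.0100]  P^-=[0.4384 0.2032; 0.2032 1.0500]  H_jac=[-0.9678 0.0000; 0.0000 -0.9051]  S=[0.6706 0.1630; 0.1630 1.0501]  K=[-0.6132 -0.0799; -0.0762 -0.8931]  nu=[-1.5584, 0.6552]  x^+=[-1.9840, 1.5435]  P^+=[0.1635 0.0066; 0.0066 0.1862]
step 2: x^-=[-1.5673, 1.5435]  P^-=[0.3606 0.0679; 0.0679 0.4762]  H_jac=[0.0035 0.0000; 0.0000 -0.9996]  S=[0.2600 -0.0152; -0.0152 0.6659]  K=[-0.0011 -0.1020; -0.0410 -0.7159]  nu=[2.6800, 1.9227]  x^+=[-1.7662, 0.0571]  P^+=[0.3537 0.0194; 0.0194 0.1354]
step 3: x^-=[-1.7508, 0.0571]  P^-=[0.5541 0.0669; 0.0669 0.4254]  H_jac=[-0.1790 0.0000; 0.0000 -0.0571]  S=[0.2778 -0.0143; -0.0143 0.1914]  K=[-0.3595 -0.0469; -0.0499 -0.1306]  nu=[3.5838, 0.7116]  x^+=[-3.0724, -0.2146]  P^+=[0.5182 0.0615; 0.0615 0.4217]

K[1,0] = -0.0499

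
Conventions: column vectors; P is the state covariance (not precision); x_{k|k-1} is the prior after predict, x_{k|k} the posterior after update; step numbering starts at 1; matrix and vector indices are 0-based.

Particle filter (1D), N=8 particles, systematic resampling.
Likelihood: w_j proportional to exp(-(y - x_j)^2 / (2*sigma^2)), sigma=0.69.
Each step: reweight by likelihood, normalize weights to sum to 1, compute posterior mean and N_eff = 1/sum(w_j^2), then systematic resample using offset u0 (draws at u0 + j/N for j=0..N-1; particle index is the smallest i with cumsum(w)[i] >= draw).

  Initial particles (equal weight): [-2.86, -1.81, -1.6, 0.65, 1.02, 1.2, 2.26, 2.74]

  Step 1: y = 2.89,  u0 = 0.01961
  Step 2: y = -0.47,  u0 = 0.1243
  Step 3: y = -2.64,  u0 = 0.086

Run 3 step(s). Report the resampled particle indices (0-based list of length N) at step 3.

step 1: w=[0.0000, 0.0000, 0.0000, 0.0030, 0.0148, 0.0290, 0.3841, 0.5691]  mean=2.4792  Neff=2.1166  idx=[5, 6, 6, 6, 7, 7, 7, 7]
step 2: w=[0.9767, 0.0073, 0.0073, 0.0073, 0.0004, 0.0004, 0.0004, 0.0004]  mean=1.2254  Neff=1.0481  idx=[0, 0, 0, 0, 0, 0, 0, 6]
step 3: w=[0.1429, 0.1429, 0.1429, 0.1429, 0.1429, 0.1429, 0.1429, 0.0000]  mean=1.2000  Neff=7.0000  idx=[0, 1, 2, 3, 4, 4, 5, 6]

resampled_idx = [0, 1, 2, 3, 4, 4, 5, 6]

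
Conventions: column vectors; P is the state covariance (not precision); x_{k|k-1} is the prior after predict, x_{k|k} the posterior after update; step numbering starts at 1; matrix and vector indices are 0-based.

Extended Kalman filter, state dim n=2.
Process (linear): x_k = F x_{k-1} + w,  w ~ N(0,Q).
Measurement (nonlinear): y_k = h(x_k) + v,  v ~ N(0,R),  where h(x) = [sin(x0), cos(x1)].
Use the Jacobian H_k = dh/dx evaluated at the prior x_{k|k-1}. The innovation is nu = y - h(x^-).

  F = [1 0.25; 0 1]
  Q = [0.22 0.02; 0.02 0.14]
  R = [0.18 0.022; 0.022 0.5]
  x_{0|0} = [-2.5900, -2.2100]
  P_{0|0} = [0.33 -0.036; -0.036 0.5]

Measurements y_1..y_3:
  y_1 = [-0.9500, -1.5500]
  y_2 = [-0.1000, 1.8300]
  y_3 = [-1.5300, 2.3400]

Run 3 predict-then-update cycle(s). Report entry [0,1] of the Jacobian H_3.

step 1: x^-=[-3.1425, -2.2100]  P^-=[0.5633 0.1090; 0.1090 0.6400]  H_jac=[-1.0000 0.0000; 0.0000 0.8026]  S=[0.7432 -0.0655; -0.0655 0.9122]  K=[-0.7541 0.0418; -0.0977 0.5561]  nu=[-0.9509, -0.9534]  x^+=[-2.4652, -2.6473]  P^+=[0.1348 0.0053; 0.0053 0.3437]
step 2: x^-=[-3.1270, -2.6473]  P^-=[0.3790 0.1113; 0.1113 0.4837]  H_jac=[-0.9999 0.0000; 0.0000 0.4744]  S=[0.5589 -0.0308; -0.0308 0.6089]  K=[-0.6751 0.0526; -0.1788 0.3679]  nu=[-0.0854, 2.7103]  x^+=[-2.9269, -1.6350]  P^+=[0.1204 0.0241; 0.0241 0.3794]
step 3: x^-=[-3.3356, -1.6350]  P^-=[0.3761 0.1390; 0.1390 0.5194]  H_jac=[-0.9812 0.0000; 0.0000 0.9979]  S=[0.5422 -0.1141; -0.1141 1.0173]  K=[-0.6678 0.0614; -0.1478 0.4930]  nu=[-1.7228, 2.4041]  x^+=[-2.0374, -0.1952]  P^+=[0.1211 0.0161; 0.0161 0.2437]

H_jac[0,1] = 0.0000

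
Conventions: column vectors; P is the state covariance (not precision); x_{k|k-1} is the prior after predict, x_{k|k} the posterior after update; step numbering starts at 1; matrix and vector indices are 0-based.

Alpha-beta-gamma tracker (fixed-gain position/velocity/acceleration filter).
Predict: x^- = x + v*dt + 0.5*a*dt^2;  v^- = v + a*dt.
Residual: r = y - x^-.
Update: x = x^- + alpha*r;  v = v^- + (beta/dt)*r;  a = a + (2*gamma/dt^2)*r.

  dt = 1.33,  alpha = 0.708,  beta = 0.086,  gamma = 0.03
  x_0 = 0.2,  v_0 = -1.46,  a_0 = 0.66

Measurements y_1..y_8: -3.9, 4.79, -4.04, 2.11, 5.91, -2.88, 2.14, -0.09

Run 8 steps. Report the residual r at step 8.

resid = -7.4480

step 1: x_pred=-1.1581  r=-2.7419  x^+=-3.0994  v^+=-0.7595  a^+=0.5670
step 2: x_pred=-3.6080  r=8.3980  x^+=2.3378  v^+=0.5376  a^+=0.8519
step 3: x_pred=3.8063  r=-7.8463  x^+=-1.7489  v^+=1.1632  a^+=0.5857
step 4: x_pred=0.3163  r=1.7937  x^+=1.5862  v^+=2.0582  a^+=0.6466
step 5: x_pred=4.8955  r=1.0145  x^+=5.6138  v^+=2.9837  a^+=0.6810
step 6: x_pred=10.1844  r=-13.0644  x^+=0.9348  v^+=3.0447  a^+=0.2378
step 7: x_pred=5.1945  r=-3.0545  x^+=3.0319  v^+=3.1635  a^+=0.1342
step 8: x_pred=7.3580  r=-7.4480  x^+=2.0848  v^+=2.8604  a^+=-0.1184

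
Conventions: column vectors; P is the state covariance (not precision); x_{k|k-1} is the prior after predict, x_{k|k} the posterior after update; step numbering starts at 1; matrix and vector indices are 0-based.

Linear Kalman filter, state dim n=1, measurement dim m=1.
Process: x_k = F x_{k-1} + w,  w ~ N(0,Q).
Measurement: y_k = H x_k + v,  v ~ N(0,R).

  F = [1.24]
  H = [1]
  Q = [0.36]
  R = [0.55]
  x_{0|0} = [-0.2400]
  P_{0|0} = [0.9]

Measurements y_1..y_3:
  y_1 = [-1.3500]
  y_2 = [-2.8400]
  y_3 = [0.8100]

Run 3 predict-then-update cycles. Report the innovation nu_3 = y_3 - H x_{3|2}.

step 1: x^-=[-0.2976]  P^-=[1.7438]  S=[2.2938]  K=[0.7602]  nu=[-1.0524]  x^+=[-1.0977]  P^+=[0.4181]
step 2: x^-=[-1.3611]  P^-=[1.0029]  S=[1.5529]  K=[0.6458]  nu=[-1.4789]  x^+=[-2.3162]  P^+=[0.3552]
step 3: x^-=[-2.8721]  P^-=[0.9062]  S=[1.4562]  K=[0.6223]  nu=[3.6821]  x^+=[-0.5807]  P^+=[0.3423]

innov = [3.6821]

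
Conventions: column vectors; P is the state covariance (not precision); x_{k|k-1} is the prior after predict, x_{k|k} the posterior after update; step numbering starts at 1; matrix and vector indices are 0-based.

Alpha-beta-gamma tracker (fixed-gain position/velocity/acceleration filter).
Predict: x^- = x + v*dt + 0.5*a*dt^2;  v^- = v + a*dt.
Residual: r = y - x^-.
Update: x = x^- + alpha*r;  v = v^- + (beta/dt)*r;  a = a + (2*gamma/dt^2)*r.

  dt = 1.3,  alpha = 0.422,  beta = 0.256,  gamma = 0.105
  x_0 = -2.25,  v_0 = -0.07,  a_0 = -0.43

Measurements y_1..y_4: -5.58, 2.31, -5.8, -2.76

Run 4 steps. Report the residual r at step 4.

resid = 2.5053

step 1: x_pred=-2.7044  r=-2.8756  x^+=-3.9179  v^+=-1.1953  a^+=-0.7873
step 2: x_pred=-6.1370  r=8.4470  x^+=-2.5724  v^+=-0.5554  a^+=0.2623
step 3: x_pred=-3.0728  r=-2.7272  x^+=-4.2237  v^+=-0.7515  a^+=-0.0766
step 4: x_pred=-5.2653  r=2.5053  x^+=-4.2080  v^+=-0.3577  a^+=0.2347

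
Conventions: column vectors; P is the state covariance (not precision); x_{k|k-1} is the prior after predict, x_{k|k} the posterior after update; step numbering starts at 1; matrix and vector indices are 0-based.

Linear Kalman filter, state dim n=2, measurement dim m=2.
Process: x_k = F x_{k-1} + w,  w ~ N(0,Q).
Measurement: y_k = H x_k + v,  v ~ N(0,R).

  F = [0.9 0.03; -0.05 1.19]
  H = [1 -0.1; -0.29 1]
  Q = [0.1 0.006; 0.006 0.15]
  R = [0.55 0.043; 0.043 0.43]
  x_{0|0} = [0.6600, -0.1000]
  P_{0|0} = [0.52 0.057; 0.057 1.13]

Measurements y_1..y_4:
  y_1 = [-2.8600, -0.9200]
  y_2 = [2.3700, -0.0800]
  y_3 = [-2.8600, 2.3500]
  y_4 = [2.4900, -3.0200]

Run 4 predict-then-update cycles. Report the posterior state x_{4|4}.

x_post = [0.2959, -1.0289]

step 1: x^-=[0.5910, -0.1520]  P^-=[0.5253 0.0839; 0.0839 1.7447]  S=[1.0760 -0.1975; -0.1975 2.1702]  K=[0.4827 0.0124; 0.0624 0.7984]  nu=[-3.4662, -0.5966]  x^+=[-1.0895, -0.8445]  P^+=[0.2766 0.1063; 0.1063 0.3768]
step 2: x^-=[-1.0059, -0.9504]  P^-=[0.3302 0.1207; 0.1207 0.6717]  S=[0.8627 0.0043; 0.0043 1.0594]  K=[0.3686 0.0221; 0.0591 0.6007]  nu=[3.2808, 0.5787]  x^+=[0.2162, -0.4090]  P^+=[0.2124 0.0869; 0.0869 0.2861]
step 3: x^-=[0.1823, -0.4975]  P^-=[0.2770 0.0996; 0.0996 0.5453]  S=[0.8125 0.0107; 0.0107 0.9408]  K=[0.3284 0.0168; 0.0483 0.5483]  nu=[-3.0920, 2.9004]  x^+=[-0.7844, 0.9435]  P^+=[0.1890 0.0761; 0.0761 0.2599]
step 4: x^-=[-0.6777, 1.1620]  P^-=[0.2574 0.0882; 0.0882 0.5095]  S=[0.7949 0.0082; 0.0082 0.9100]  K=[0.3126 0.0121; 0.0414 0.5314]  nu=[3.2839, -4.3785]  x^+=[0.2959, -1.0289]  P^+=[0.1795 0.0707; 0.0707 0.2508]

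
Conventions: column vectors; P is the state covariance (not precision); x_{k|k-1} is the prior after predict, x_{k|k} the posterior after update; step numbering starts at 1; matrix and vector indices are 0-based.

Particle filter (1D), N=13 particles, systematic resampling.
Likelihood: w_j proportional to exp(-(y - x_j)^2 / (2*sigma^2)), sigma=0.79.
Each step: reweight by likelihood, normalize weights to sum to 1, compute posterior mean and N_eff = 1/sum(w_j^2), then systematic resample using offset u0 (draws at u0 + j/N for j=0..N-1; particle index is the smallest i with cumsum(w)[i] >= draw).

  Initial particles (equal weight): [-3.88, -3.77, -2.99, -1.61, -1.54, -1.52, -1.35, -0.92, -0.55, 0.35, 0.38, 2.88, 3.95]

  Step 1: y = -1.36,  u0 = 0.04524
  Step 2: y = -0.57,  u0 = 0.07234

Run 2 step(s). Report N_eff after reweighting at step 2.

step 1: w=[0.0011, 0.0017, 0.0210, 0.1677, 0.1718, 0.1727, 0.1763, 0.1510, 0.1042, 0.0169, 0.0156, 0.0000, 0.0000]  mean=-1.2928  Neff=6.5282  idx=[3, 3, 4, 4, 4, 5, 5, 6, 6, 7, 7, 8, 9]
step 2: w=[0.0541, 0.0541, 0.0605, 0.0605, 0.0605, 0.0624, 0.0624, 0.0790, 0.0790, 0.1166, 0.1166, 0.1286, 0.0653]  mean=-1.1196  Neff=11.7424  idx=[1, 2, 3, 5, 6, 7, 8, 9, 9, 10, 11, 11, 12]

N_eff = 11.7424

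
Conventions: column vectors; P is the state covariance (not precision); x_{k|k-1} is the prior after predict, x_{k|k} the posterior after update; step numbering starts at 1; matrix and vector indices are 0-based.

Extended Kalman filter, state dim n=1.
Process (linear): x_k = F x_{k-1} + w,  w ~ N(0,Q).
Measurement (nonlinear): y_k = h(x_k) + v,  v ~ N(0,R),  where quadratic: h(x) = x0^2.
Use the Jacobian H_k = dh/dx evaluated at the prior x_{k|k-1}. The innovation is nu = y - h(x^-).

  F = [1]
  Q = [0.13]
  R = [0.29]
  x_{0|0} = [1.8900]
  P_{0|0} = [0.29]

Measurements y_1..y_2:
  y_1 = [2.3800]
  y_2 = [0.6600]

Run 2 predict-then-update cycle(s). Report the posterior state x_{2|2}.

step 1: x^-=[1.8900]  P^-=[0.4200]  H_jac=[3.7800]  S=[6.2911]  K=[0.2524]  nu=[-1.1921]  x^+=[1.5892]  P^+=[0.0194]
step 2: x^-=[1.5892]  P^-=[0.1494]  H_jac=[3.1783]  S=[1.7988]  K=[0.2639]  nu=[-1.8655]  x^+=[1.0969]  P^+=[0.0241]

x_post = [1.0969]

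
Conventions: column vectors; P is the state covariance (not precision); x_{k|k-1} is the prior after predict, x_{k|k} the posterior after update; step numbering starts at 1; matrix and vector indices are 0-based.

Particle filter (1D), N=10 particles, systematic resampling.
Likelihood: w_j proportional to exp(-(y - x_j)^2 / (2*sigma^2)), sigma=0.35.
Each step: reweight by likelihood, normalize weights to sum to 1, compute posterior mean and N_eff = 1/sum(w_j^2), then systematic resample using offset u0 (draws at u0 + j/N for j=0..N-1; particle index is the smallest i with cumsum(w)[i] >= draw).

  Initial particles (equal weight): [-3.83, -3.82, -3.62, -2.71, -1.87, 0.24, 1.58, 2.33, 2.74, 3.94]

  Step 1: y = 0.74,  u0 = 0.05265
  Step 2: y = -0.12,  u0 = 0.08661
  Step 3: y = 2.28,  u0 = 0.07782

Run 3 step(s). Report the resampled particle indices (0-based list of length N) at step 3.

resampled_idx = [0, 1, 2, 3, 4, 5, 6, 7, 8, 9]

step 1: w=[0.0000, 0.0000, 0.0000, 0.0000, 0.0000, 0.8652, 0.1347, 0.0001, 0.0000, 0.0000]  mean=0.4207  Neff=1.3043  idx=[5, 5, 5, 5, 5, 5, 5, 5, 5, 6]
step 2: w=[0.1111, 0.1111, 0.1111, 0.1111, 0.1111, 0.1111, 0.1111, 0.1111, 0.1111, 0.0000]  mean=0.2400  Neff=9.0000  idx=[0, 1, 2, 3, 4, 5, 6, 7, 7, 8]
step 3: w=[0.1000, 0.1000, 0.1000, 0.1000, 0.1000, 0.1000, 0.1000, 0.1000, 0.1000, 0.1000]  mean=0.2400  Neff=10.0000  idx=[0, 1, 2, 3, 4, 5, 6, 7, 8, 9]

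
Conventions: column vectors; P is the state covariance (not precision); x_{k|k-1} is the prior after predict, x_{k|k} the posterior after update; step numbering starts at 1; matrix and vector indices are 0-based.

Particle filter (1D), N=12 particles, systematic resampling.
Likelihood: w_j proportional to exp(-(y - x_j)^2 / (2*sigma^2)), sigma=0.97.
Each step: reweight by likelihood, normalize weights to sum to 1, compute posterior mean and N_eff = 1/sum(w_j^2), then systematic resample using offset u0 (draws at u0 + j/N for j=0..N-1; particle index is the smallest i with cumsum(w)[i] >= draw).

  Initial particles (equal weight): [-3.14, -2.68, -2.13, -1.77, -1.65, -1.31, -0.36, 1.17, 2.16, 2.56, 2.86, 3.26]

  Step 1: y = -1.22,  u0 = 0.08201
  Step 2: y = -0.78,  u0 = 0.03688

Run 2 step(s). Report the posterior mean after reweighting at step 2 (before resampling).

step 1: w=[0.0307, 0.0702, 0.1404, 0.1856, 0.1976, 0.2171, 0.1472, 0.0105, 0.0005, 0.0001, 0.0000, 0.0000]  mean=-1.5621  Neff=5.9526  idx=[1, 2, 3, 3, 3, 4, 4, 5, 5, 5, 6, 7]
step 2: w=[0.0202, 0.0522, 0.0817, 0.0817, 0.0817, 0.0920, 0.0920, 0.1184, 0.1184, 0.1184, 0.1252, 0.0182]  mean=-1.3916  Neff=10.1904  idx=[1, 2, 3, 4, 5, 6, 7, 8, 8, 9, 10, 10]

post_mean = -1.3916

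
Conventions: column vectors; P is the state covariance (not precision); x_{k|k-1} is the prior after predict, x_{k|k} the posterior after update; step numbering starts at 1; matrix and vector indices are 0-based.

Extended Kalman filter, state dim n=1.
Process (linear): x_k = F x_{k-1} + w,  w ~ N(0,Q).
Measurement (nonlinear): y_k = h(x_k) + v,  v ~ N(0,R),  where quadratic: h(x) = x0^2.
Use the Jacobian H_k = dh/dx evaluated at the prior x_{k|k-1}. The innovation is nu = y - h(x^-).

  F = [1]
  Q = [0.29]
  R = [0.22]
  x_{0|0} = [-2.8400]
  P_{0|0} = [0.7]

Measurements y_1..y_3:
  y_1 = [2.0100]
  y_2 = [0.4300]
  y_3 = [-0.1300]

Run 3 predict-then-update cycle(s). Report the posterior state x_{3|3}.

x_post = [-0.5471]

step 1: x^-=[-2.8400]  P^-=[0.9900]  H_jac=[-5.6800]  S=[32.1598]  K=[-0.1749]  nu=[-6.0556]  x^+=[-1.7812]  P^+=[0.0068]
step 2: x^-=[-1.7812]  P^-=[0.2968]  H_jac=[-3.5623]  S=[3.9861]  K=[-0.2652]  nu=[-2.7426]  x^+=[-1.0538]  P^+=[0.0164]
step 3: x^-=[-1.0538]  P^-=[0.3064]  H_jac=[-2.1076]  S=[1.5809]  K=[-0.4085]  nu=[-1.2405]  x^+=[-0.5471]  P^+=[0.0426]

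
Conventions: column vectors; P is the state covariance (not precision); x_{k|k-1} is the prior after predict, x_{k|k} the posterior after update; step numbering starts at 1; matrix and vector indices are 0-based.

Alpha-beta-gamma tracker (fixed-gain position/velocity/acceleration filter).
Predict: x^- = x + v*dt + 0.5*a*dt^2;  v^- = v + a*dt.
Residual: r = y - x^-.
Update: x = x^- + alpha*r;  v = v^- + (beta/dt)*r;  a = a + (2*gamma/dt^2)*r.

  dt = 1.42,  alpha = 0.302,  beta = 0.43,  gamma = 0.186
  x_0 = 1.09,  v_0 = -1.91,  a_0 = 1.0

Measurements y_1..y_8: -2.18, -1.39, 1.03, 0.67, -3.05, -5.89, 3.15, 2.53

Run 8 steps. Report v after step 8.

v_post = -1.1973

step 1: x_pred=-0.6140  r=-1.5660  x^+=-1.0869  v^+=-0.9642  a^+=0.7111
step 2: x_pred=-1.7392  r=0.3492  x^+=-1.6337  v^+=0.1513  a^+=0.7755
step 3: x_pred=-0.6370  r=1.6670  x^+=-0.1336  v^+=1.7573  a^+=1.0831
step 4: x_pred=3.4537  r=-2.7837  x^+=2.6131  v^+=2.4523  a^+=0.5695
step 5: x_pred=6.6695  r=-9.7195  x^+=3.7342  v^+=0.3178  a^+=-1.2236
step 6: x_pred=2.9518  r=-8.8418  x^+=0.2816  v^+=-4.0972  a^+=-2.8548
step 7: x_pred=-8.4147  r=11.5647  x^+=-4.9222  v^+=-4.6491  a^+=-0.7213
step 8: x_pred=-12.2510  r=14.7810  x^+=-7.7872  v^+=-1.1973  a^+=2.0056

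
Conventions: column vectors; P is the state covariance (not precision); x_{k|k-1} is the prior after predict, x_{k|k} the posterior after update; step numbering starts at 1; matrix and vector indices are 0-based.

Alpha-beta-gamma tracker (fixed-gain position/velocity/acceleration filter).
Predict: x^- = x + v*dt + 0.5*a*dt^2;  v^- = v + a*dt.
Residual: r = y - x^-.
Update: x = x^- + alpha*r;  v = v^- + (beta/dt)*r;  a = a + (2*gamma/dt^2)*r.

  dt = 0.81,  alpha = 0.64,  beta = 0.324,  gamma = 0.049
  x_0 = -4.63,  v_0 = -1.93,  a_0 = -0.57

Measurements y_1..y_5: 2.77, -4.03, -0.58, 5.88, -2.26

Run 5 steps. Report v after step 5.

v_post = 0.9370

step 1: x_pred=-6.3803  r=9.1503  x^+=-0.5241  v^+=1.2684  a^+=0.7968
step 2: x_pred=0.7647  r=-4.7947  x^+=-2.3039  v^+=-0.0041  a^+=0.0806
step 3: x_pred=-2.2808  r=1.7008  x^+=-1.1923  v^+=0.7415  a^+=0.3346
step 4: x_pred=-0.4819  r=6.3619  x^+=3.5897  v^+=3.5573  a^+=1.2849
step 5: x_pred=6.8926  r=-9.1526  x^+=1.0350  v^+=0.9370  a^+=-0.0822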